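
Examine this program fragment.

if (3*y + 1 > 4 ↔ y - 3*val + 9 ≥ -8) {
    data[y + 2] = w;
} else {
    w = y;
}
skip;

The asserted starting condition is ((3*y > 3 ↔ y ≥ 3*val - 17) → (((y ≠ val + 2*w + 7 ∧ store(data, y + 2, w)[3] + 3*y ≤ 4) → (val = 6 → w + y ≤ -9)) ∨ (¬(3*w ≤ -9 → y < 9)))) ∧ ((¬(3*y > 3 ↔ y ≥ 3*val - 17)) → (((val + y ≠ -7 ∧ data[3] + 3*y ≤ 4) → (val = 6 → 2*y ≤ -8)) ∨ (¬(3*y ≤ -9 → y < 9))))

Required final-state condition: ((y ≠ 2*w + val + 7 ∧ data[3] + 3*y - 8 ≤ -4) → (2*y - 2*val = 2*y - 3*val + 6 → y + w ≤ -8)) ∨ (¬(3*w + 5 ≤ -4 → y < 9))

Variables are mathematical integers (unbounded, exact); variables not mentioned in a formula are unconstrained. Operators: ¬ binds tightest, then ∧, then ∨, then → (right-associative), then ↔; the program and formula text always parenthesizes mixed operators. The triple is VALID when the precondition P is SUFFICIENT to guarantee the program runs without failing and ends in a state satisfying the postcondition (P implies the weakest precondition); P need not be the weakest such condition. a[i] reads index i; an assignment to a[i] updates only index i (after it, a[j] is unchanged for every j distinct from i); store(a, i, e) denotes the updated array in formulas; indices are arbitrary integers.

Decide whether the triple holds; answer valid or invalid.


Working backward. After the program, the postcondition ((y ≠ 2*w + val + 7 ∧ data[3] + 3*y - 8 ≤ -4) → (2*y - 2*val = 2*y - 3*val + 6 → y + w ≤ -8)) ∨ (¬(3*w + 5 ≤ -4 → y < 9)) must hold; in canonical form it is ((y ≠ val + 2*w + 7 ∧ data[3] + 3*y ≤ 4) → (val = 6 → w + y ≤ -8)) ∨ (¬(3*w ≤ -9 → y < 9)).
Before skip: ((y ≠ val + 2*w + 7 ∧ data[3] + 3*y ≤ 4) → (val = 6 → w + y ≤ -8)) ∨ (¬(3*w ≤ -9 → y < 9))
Then branch requires ((y ≠ val + 2*w + 7 ∧ store(data, y + 2, w)[3] + 3*y ≤ 4) → (val = 6 → w + y ≤ -8)) ∨ (¬(3*w ≤ -9 → y < 9)); else branch requires ((val + y ≠ -7 ∧ data[3] + 3*y ≤ 4) → (val = 6 → 2*y ≤ -8)) ∨ (¬(3*y ≤ -9 → y < 9)).
Before the if: ((3*y > 3 ↔ y ≥ 3*val - 17) → (((y ≠ val + 2*w + 7 ∧ store(data, y + 2, w)[3] + 3*y ≤ 4) → (val = 6 → w + y ≤ -8)) ∨ (¬(3*w ≤ -9 → y < 9)))) ∧ ((¬(3*y > 3 ↔ y ≥ 3*val - 17)) → (((val + y ≠ -7 ∧ data[3] + 3*y ≤ 4) → (val = 6 → 2*y ≤ -8)) ∨ (¬(3*y ≤ -9 → y < 9))))
The weakest precondition is ((3*y > 3 ↔ y ≥ 3*val - 17) → (((y ≠ val + 2*w + 7 ∧ store(data, y + 2, w)[3] + 3*y ≤ 4) → (val = 6 → w + y ≤ -8)) ∨ (¬(3*w ≤ -9 → y < 9)))) ∧ ((¬(3*y > 3 ↔ y ≥ 3*val - 17)) → (((val + y ≠ -7 ∧ data[3] + 3*y ≤ 4) → (val = 6 → 2*y ≤ -8)) ∨ (¬(3*y ≤ -9 → y < 9)))).
Check whether ((3*y > 3 ↔ y ≥ 3*val - 17) → (((y ≠ val + 2*w + 7 ∧ store(data, y + 2, w)[3] + 3*y ≤ 4) → (val = 6 → w + y ≤ -9)) ∨ (¬(3*w ≤ -9 → y < 9)))) ∧ ((¬(3*y > 3 ↔ y ≥ 3*val - 17)) → (((val + y ≠ -7 ∧ data[3] + 3*y ≤ 4) → (val = 6 → 2*y ≤ -8)) ∨ (¬(3*y ≤ -9 → y < 9)))) implies it.
Every state satisfying the precondition satisfies the weakest precondition: the implication holds.
Answer: valid


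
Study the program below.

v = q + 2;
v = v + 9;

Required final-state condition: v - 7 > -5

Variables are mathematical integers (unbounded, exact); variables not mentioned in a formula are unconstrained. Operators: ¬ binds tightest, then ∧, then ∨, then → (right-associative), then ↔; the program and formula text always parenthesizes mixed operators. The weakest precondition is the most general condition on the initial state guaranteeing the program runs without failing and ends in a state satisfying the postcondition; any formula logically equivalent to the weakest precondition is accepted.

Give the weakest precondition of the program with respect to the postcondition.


Working backward. After the program, the postcondition v - 7 > -5 must hold; in canonical form it is v > 2.
Before v := v + 9: v > -7
Before v := q + 2: q > -9
Answer: WP = q > -9


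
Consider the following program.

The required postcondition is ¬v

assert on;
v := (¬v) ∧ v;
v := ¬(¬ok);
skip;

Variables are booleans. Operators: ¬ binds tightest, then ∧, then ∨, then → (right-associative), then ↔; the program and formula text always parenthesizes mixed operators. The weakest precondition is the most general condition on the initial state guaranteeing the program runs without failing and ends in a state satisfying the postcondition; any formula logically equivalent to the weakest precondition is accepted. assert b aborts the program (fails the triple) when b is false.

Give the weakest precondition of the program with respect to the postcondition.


Working backward. After the program, ¬v must hold.
Before skip: ¬v
Before v := ¬(¬ok): ¬ok
Before v := (¬v) ∧ v: ¬ok
Before assert on: on ∧ (¬ok)
Answer: WP = on ∧ (¬ok)


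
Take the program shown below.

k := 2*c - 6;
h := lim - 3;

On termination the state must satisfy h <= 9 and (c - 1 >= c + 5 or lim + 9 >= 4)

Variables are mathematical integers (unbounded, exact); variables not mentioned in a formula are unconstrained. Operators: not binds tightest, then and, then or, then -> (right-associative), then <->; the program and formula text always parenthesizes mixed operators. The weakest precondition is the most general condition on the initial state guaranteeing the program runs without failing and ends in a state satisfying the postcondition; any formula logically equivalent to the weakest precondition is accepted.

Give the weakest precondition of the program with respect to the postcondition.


Working backward. After the program, the postcondition h <= 9 and (c - 1 >= c + 5 or lim + 9 >= 4) must hold; in canonical form it is h <= 9 and lim >= -5.
Before h := lim - 3: lim <= 12 and lim >= -5
Before k := 2*c - 6: lim <= 12 and lim >= -5
Answer: WP = lim <= 12 and lim >= -5


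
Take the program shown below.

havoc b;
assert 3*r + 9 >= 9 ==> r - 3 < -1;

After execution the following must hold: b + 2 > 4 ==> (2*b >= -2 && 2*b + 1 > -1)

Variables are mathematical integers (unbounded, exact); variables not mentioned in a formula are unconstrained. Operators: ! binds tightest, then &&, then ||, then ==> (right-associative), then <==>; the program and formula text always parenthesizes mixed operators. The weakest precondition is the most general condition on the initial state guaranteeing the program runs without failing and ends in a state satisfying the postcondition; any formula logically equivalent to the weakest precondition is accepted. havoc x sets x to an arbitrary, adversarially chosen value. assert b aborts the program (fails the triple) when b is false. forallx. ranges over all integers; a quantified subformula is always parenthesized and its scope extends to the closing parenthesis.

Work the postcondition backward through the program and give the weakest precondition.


Working backward. After the program, the postcondition b + 2 > 4 ==> (2*b >= -2 && 2*b + 1 > -1) must hold; in canonical form it is b > 2 ==> (2*b >= -2 && 2*b > -2).
Before assert 3*r + 9 >= 9 ==> r - 3 < -1: (3*r >= 0 ==> r < 2) && (b > 2 ==> (2*b >= -2 && 2*b > -2))
Before havoc b: forall b_1. ((3*r >= 0 ==> r < 2) && (b_1 > 2 ==> (2*b_1 >= -2 && 2*b_1 > -2)))
Answer: WP = forall b_1. ((3*r >= 0 ==> r < 2) && (b_1 > 2 ==> (2*b_1 >= -2 && 2*b_1 > -2)))


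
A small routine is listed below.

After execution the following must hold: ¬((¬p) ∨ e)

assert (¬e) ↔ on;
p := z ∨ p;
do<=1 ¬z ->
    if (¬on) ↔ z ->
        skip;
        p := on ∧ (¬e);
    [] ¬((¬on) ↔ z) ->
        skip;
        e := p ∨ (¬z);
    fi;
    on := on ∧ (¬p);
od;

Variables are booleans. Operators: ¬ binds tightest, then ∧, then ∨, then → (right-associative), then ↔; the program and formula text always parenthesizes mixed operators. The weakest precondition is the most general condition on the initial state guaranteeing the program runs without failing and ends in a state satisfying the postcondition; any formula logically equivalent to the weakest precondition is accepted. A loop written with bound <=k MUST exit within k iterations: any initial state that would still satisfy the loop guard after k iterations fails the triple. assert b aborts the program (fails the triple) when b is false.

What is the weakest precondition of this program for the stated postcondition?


Working backward. After the program, ¬((¬p) ∨ e) must hold.
Before the loop (bound <=1), unroll the exhaustion recursion (WP_0 = exit-now case; WP_j = one more guarded iteration, up to j = 1):
  WP_0: z ∧ (¬((¬p) ∨ e))
  WP_1: ((¬z) → ((((¬on) ↔ z) → (z ∧ (¬((¬(on ∧ (¬e))) ∨ e)))) ∧ ((¬on) ↔ z))) ∧ (z → (¬((¬p) ∨ e)))
So before the loop: ((¬z) → ((((¬on) ↔ z) → (z ∧ (¬((¬(on ∧ (¬e))) ∨ e)))) ∧ ((¬on) ↔ z))) ∧ (z → (¬((¬p) ∨ e)))
Before p := z ∨ p: ((¬z) → ((((¬on) ↔ z) → (z ∧ (¬((¬(on ∧ (¬e))) ∨ e)))) ∧ ((¬on) ↔ z))) ∧ (z → (¬((¬(z ∨ p)) ∨ e)))
Before assert (¬e) ↔ on: ((¬e) ↔ on) ∧ ((¬z) → ((((¬on) ↔ z) → (z ∧ (¬((¬(on ∧ (¬e))) ∨ e)))) ∧ ((¬on) ↔ z))) ∧ (z → (¬((¬(z ∨ p)) ∨ e)))
Answer: WP = ((¬e) ↔ on) ∧ ((¬z) → ((((¬on) ↔ z) → (z ∧ (¬((¬(on ∧ (¬e))) ∨ e)))) ∧ ((¬on) ↔ z))) ∧ (z → (¬((¬(z ∨ p)) ∨ e)))


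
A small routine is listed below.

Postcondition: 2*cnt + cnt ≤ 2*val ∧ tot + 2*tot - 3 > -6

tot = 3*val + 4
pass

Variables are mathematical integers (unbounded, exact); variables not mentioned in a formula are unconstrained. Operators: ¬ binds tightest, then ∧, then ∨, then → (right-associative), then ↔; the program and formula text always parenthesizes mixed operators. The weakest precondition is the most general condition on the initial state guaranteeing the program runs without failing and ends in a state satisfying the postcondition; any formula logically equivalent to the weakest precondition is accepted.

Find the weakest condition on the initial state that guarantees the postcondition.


Working backward. After the program, the postcondition 2*cnt + cnt ≤ 2*val ∧ tot + 2*tot - 3 > -6 must hold; in canonical form it is 3*cnt ≤ 2*val ∧ 3*tot > -3.
Before skip: 3*cnt ≤ 2*val ∧ 3*tot > -3
Before tot := 3*val + 4: 3*cnt ≤ 2*val ∧ 9*val > -15
Answer: WP = 3*cnt ≤ 2*val ∧ 9*val > -15


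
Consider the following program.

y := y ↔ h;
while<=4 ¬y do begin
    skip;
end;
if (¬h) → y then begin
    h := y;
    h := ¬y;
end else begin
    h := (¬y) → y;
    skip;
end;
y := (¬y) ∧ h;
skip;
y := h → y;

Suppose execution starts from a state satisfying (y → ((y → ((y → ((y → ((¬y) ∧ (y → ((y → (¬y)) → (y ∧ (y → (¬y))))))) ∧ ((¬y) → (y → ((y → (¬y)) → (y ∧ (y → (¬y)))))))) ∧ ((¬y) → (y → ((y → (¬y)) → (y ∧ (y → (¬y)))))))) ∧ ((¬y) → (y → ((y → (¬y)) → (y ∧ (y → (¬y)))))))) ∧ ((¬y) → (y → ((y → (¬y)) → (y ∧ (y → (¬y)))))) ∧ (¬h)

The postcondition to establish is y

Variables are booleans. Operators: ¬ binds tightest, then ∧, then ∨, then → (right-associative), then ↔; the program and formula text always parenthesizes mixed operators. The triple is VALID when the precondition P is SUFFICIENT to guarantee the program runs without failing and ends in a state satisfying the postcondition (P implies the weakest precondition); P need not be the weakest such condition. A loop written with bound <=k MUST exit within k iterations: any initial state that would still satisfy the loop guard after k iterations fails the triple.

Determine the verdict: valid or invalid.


Working backward. After the program, y must hold.
Before y := h → y: h → y
Before skip: h → y
Before y := (¬y) ∧ h: h → ((¬y) ∧ h)
Then branch requires true; else branch requires ((¬y) → y) → ((¬y) ∧ ((¬y) → y)).
Before the if: (¬((¬h) → y)) → (((¬y) → y) → ((¬y) ∧ ((¬y) → y)))
Before the loop (bound <=4), unroll the exhaustion recursion (WP_0 = exit-now case; WP_j = one more guarded iteration, up to j = 4):
  WP_0: y ∧ ((¬((¬h) → y)) → (((¬y) → y) → ((¬y) ∧ ((¬y) → y))))
  WP_1: ((¬y) → (y ∧ ((¬((¬h) → y)) → (((¬y) → y) → ((¬y) ∧ ((¬y) → y)))))) ∧ (y → ((¬((¬h) → y)) → (((¬y) → y) → ((¬y) ∧ ((¬y) → y)))))
  WP_2: ((¬y) → (((¬y) → (y ∧ ((¬((¬h) → y)) → (((¬y) → y) → ((¬y) ∧ ((¬y) → y)))))) ∧ (y → ((¬((¬h) → y)) → (((¬y) → y) → ((¬y) ∧ ((¬y) → y))))))) ∧ (y → ((¬((¬h) → y)) → (((¬y) → y) → ((¬y) ∧ ((¬y) → y)))))
  WP_3: ((¬y) → (((¬y) → (((¬y) → (y ∧ ((¬((¬h) → y)) → (((¬y) → y) → ((¬y) ∧ ((¬y) → y)))))) ∧ (y → ((¬((¬h) → y)) → (((¬y) → y) → ((¬y) ∧ ((¬y) → y))))))) ∧ (y → ((¬((¬h) → y)) → (((¬y) → y) → ((¬y) ∧ ((¬y) → y))))))) ∧ (y → ((¬((¬h) → y)) → (((¬y) → y) → ((¬y) ∧ ((¬y) → y)))))
  WP_4: ((¬y) → (((¬y) → (((¬y) → (((¬y) → (y ∧ ((¬((¬h) → y)) → (((¬y) → y) → ((¬y) ∧ ((¬y) → y)))))) ∧ (y → ((¬((¬h) → y)) → (((¬y) → y) → ((¬y) ∧ ((¬y) → y))))))) ∧ (y → ((¬((¬h) → y)) → (((¬y) → y) → ((¬y) ∧ ((¬y) → y))))))) ∧ (y → ((¬((¬h) → y)) → (((¬y) → y) → ((¬y) ∧ ((¬y) → y))))))) ∧ (y → ((¬((¬h) → y)) → (((¬y) → y) → ((¬y) ∧ ((¬y) → y)))))
So before the loop: ((¬y) → (((¬y) → (((¬y) → (((¬y) → (y ∧ ((¬((¬h) → y)) → (((¬y) → y) → ((¬y) ∧ ((¬y) → y)))))) ∧ (y → ((¬((¬h) → y)) → (((¬y) → y) → ((¬y) ∧ ((¬y) → y))))))) ∧ (y → ((¬((¬h) → y)) → (((¬y) → y) → ((¬y) ∧ ((¬y) → y))))))) ∧ (y → ((¬((¬h) → y)) → (((¬y) → y) → ((¬y) ∧ ((¬y) → y))))))) ∧ (y → ((¬((¬h) → y)) → (((¬y) → y) → ((¬y) ∧ ((¬y) → y)))))
Before y := y ↔ h: ((¬(y ↔ h)) → (((¬(y ↔ h)) → (((¬(y ↔ h)) → (((¬(y ↔ h)) → ((y ↔ h) ∧ ((¬((¬h) → (y ↔ h))) → (((¬(y ↔ h)) → (y ↔ h)) → ((¬(y ↔ h)) ∧ ((¬(y ↔ h)) → (y ↔ h))))))) ∧ ((y ↔ h) → ((¬((¬h) → (y ↔ h))) → (((¬(y ↔ h)) → (y ↔ h)) → ((¬(y ↔ h)) ∧ ((¬(y ↔ h)) → (y ↔ h)))))))) ∧ ((y ↔ h) → ((¬((¬h) → (y ↔ h))) → (((¬(y ↔ h)) → (y ↔ h)) → ((¬(y ↔ h)) ∧ ((¬(y ↔ h)) → (y ↔ h)))))))) ∧ ((y ↔ h) → ((¬((¬h) → (y ↔ h))) → (((¬(y ↔ h)) → (y ↔ h)) → ((¬(y ↔ h)) ∧ ((¬(y ↔ h)) → (y ↔ h)))))))) ∧ ((y ↔ h) → ((¬((¬h) → (y ↔ h))) → (((¬(y ↔ h)) → (y ↔ h)) → ((¬(y ↔ h)) ∧ ((¬(y ↔ h)) → (y ↔ h))))))
The weakest precondition is ((¬(y ↔ h)) → (((¬(y ↔ h)) → (((¬(y ↔ h)) → (((¬(y ↔ h)) → ((y ↔ h) ∧ ((¬((¬h) → (y ↔ h))) → (((¬(y ↔ h)) → (y ↔ h)) → ((¬(y ↔ h)) ∧ ((¬(y ↔ h)) → (y ↔ h))))))) ∧ ((y ↔ h) → ((¬((¬h) → (y ↔ h))) → (((¬(y ↔ h)) → (y ↔ h)) → ((¬(y ↔ h)) ∧ ((¬(y ↔ h)) → (y ↔ h)))))))) ∧ ((y ↔ h) → ((¬((¬h) → (y ↔ h))) → (((¬(y ↔ h)) → (y ↔ h)) → ((¬(y ↔ h)) ∧ ((¬(y ↔ h)) → (y ↔ h)))))))) ∧ ((y ↔ h) → ((¬((¬h) → (y ↔ h))) → (((¬(y ↔ h)) → (y ↔ h)) → ((¬(y ↔ h)) ∧ ((¬(y ↔ h)) → (y ↔ h)))))))) ∧ ((y ↔ h) → ((¬((¬h) → (y ↔ h))) → (((¬(y ↔ h)) → (y ↔ h)) → ((¬(y ↔ h)) ∧ ((¬(y ↔ h)) → (y ↔ h)))))).
Check whether (y → ((y → ((y → ((y → ((¬y) ∧ (y → ((y → (¬y)) → (y ∧ (y → (¬y))))))) ∧ ((¬y) → (y → ((y → (¬y)) → (y ∧ (y → (¬y)))))))) ∧ ((¬y) → (y → ((y → (¬y)) → (y ∧ (y → (¬y)))))))) ∧ ((¬y) → (y → ((y → (¬y)) → (y ∧ (y → (¬y)))))))) ∧ ((¬y) → (y → ((y → (¬y)) → (y ∧ (y → (¬y)))))) ∧ (¬h) implies it.
Every state satisfying the precondition satisfies the weakest precondition: the implication holds.
Answer: valid


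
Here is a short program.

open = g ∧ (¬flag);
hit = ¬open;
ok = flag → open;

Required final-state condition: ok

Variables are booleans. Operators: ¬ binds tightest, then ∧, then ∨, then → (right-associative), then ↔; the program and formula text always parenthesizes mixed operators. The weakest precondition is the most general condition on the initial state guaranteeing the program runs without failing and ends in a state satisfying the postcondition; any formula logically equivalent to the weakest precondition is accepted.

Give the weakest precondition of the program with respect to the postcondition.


Working backward. After the program, ok must hold.
Before ok := flag → open: flag → open
Before hit := ¬open: flag → open
Before open := g ∧ (¬flag): flag → (g ∧ (¬flag))
Answer: WP = flag → (g ∧ (¬flag))


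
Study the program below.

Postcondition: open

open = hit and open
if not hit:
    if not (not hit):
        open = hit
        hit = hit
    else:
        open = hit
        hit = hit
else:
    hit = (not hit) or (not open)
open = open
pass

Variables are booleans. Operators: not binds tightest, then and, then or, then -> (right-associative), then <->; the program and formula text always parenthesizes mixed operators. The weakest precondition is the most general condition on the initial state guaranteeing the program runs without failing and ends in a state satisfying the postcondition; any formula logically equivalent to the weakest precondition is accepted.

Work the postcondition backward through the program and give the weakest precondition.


Working backward. After the program, open must hold.
Before skip: open
Before open := open: open
Then branch requires (not hit) -> hit; else branch requires open.
Before the if: ((not hit) -> ((not hit) -> hit)) and (hit -> open)
Before open := hit and open: ((not hit) -> ((not hit) -> hit)) and (hit -> (hit and open))
Answer: WP = ((not hit) -> ((not hit) -> hit)) and (hit -> (hit and open))


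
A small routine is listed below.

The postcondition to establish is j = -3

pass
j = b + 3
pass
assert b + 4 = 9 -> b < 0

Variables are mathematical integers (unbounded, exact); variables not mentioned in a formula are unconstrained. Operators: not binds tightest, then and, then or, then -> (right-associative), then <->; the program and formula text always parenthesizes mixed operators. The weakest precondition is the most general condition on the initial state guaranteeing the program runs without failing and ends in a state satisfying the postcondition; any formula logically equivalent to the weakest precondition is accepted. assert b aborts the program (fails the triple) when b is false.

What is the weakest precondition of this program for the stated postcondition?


Working backward. After the program, j = -3 must hold.
Before assert b + 4 = 9 -> b < 0: (b = 5 -> b < 0) and j = -3
Before skip: (b = 5 -> b < 0) and j = -3
Before j := b + 3: (b = 5 -> b < 0) and b = -6
Before skip: (b = 5 -> b < 0) and b = -6
Answer: WP = (b = 5 -> b < 0) and b = -6


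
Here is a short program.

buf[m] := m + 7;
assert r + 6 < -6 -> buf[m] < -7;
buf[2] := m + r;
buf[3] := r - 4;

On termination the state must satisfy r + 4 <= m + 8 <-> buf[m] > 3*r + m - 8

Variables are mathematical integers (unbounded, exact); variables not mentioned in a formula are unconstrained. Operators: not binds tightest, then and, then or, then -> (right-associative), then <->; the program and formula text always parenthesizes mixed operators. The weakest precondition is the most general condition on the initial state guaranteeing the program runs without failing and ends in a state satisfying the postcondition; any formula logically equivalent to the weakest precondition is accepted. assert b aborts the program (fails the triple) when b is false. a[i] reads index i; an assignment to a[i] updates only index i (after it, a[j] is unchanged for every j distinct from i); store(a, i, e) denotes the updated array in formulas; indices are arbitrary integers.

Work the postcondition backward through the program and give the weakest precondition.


Working backward. After the program, the postcondition r + 4 <= m + 8 <-> buf[m] > 3*r + m - 8 must hold; in canonical form it is r <= m + 4 <-> buf[m] > m + 3*r - 8.
Before buf[3] := r - 4: r <= m + 4 <-> store(buf, 3, r - 4)[m] > m + 3*r - 8
Before buf[2] := m + r: r <= m + 4 <-> store(store(buf, 2, m + r), 3, r - 4)[m] > m + 3*r - 8
Before assert r + 6 < -6 -> buf[m] < -7: (r < -12 -> buf[m] < -7) and (r <= m + 4 <-> store(store(buf, 2, m + r), 3, r - 4)[m] > m + 3*r - 8)
Before buf[m] := m + 7: (r < -12 -> store(buf, m, m + 7)[m] < -7) and (r <= m + 4 <-> store(store(store(buf, m, m + 7), 2, m + r), 3, r - 4)[m] > m + 3*r - 8)
Answer: WP = (r < -12 -> store(buf, m, m + 7)[m] < -7) and (r <= m + 4 <-> store(store(store(buf, m, m + 7), 2, m + r), 3, r - 4)[m] > m + 3*r - 8)


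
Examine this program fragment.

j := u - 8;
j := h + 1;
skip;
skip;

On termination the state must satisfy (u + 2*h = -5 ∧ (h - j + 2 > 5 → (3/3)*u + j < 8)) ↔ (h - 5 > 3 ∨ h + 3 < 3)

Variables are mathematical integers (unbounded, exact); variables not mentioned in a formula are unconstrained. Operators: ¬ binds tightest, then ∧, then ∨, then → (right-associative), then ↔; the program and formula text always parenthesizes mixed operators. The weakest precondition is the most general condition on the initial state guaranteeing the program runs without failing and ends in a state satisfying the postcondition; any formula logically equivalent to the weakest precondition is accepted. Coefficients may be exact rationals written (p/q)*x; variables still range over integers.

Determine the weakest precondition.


Working backward. After the program, the postcondition (u + 2*h = -5 ∧ (h - j + 2 > 5 → (3/3)*u + j < 8)) ↔ (h - 5 > 3 ∨ h + 3 < 3) must hold; in canonical form it is (2*h + u = -5 ∧ (h > j + 3 → j + u < 8)) ↔ (h > 8 ∨ h < 0).
Before skip: (2*h + u = -5 ∧ (h > j + 3 → j + u < 8)) ↔ (h > 8 ∨ h < 0)
Before skip: (2*h + u = -5 ∧ (h > j + 3 → j + u < 8)) ↔ (h > 8 ∨ h < 0)
Before j := h + 1: 2*h + u = -5 ↔ (h > 8 ∨ h < 0)
Before j := u - 8: 2*h + u = -5 ↔ (h > 8 ∨ h < 0)
Answer: WP = 2*h + u = -5 ↔ (h > 8 ∨ h < 0)


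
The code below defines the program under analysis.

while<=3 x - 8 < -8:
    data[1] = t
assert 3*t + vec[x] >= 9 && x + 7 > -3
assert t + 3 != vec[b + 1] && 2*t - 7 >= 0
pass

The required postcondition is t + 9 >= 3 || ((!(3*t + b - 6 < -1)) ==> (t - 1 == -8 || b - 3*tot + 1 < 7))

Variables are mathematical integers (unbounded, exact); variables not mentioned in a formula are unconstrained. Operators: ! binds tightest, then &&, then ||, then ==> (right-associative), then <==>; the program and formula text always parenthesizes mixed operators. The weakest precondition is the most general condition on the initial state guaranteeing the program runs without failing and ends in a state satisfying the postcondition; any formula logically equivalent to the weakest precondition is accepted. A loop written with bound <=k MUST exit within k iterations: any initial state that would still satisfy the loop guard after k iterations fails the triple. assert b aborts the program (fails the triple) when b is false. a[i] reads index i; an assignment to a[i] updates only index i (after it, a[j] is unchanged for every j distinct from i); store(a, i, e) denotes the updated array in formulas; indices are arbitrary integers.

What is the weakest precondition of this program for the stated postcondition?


Working backward. After the program, the postcondition t + 9 >= 3 || ((!(3*t + b - 6 < -1)) ==> (t - 1 == -8 || b - 3*tot + 1 < 7)) must hold; in canonical form it is t >= -6 || ((!(b + 3*t < 5)) ==> (t == -7 || b < 3*tot + 6)).
Before skip: t >= -6 || ((!(b + 3*t < 5)) ==> (t == -7 || b < 3*tot + 6))
Before assert t + 3 != vec[b + 1] && 2*t - 7 >= 0: t != vec[b + 1] - 3 && 2*t >= 7 && (t >= -6 || ((!(b + 3*t < 5)) ==> (t == -7 || b < 3*tot + 6)))
Before assert 3*t + vec[x] >= 9 && x + 7 > -3: vec[x] + 3*t >= 9 && x > -10 && t != vec[b + 1] - 3 && 2*t >= 7 && (t >= -6 || ((!(b + 3*t < 5)) ==> (t == -7 || b < 3*tot + 6)))
Before the loop (bound <=3), unroll the exhaustion recursion (WP_0 = exit-now case; WP_j = one more guarded iteration, up to j = 3):
  WP_0: (!(x < 0)) && vec[x] + 3*t >= 9 && x > -10 && t != vec[b + 1] - 3 && 2*t >= 7 && (t >= -6 || ((!(b + 3*t < 5)) ==> (t == -7 || b < 3*tot + 6)))
  WP_1: (x < 0 ==> ((!(x < 0)) && vec[x] + 3*t >= 9 && x > -10 && t != vec[b + 1] - 3 && 2*t >= 7 && (t >= -6 || ((!(b + 3*t < 5)) ==> (t == -7 || b < 3*tot + 6))))) && ((!(x < 0)) ==> (vec[x] + 3*t >= 9 && x > -10 && t != vec[b + 1] - 3 && 2*t >= 7 && (t >= -6 || ((!(b + 3*t < 5)) ==> (t == -7 || b < 3*tot + 6)))))
  WP_2: (x < 0 ==> ((x < 0 ==> ((!(x < 0)) && vec[x] + 3*t >= 9 && x > -10 && t != vec[b + 1] - 3 && 2*t >= 7 && (t >= -6 || ((!(b + 3*t < 5)) ==> (t == -7 || b < 3*tot + 6))))) && ((!(x < 0)) ==> (vec[x] + 3*t >= 9 && x > -10 && t != vec[b + 1] - 3 && 2*t >= 7 && (t >= -6 || ((!(b + 3*t < 5)) ==> (t == -7 || b < 3*tot + 6))))))) && ((!(x < 0)) ==> (vec[x] + 3*t >= 9 && x > -10 && t != vec[b + 1] - 3 && 2*t >= 7 && (t >= -6 || ((!(b + 3*t < 5)) ==> (t == -7 || b < 3*tot + 6)))))
  WP_3: (x < 0 ==> ((x < 0 ==> ((x < 0 ==> ((!(x < 0)) && vec[x] + 3*t >= 9 && x > -10 && t != vec[b + 1] - 3 && 2*t >= 7 && (t >= -6 || ((!(b + 3*t < 5)) ==> (t == -7 || b < 3*tot + 6))))) && ((!(x < 0)) ==> (vec[x] + 3*t >= 9 && x > -10 && t != vec[b + 1] - 3 && 2*t >= 7 && (t >= -6 || ((!(b + 3*t < 5)) ==> (t == -7 || b < 3*tot + 6))))))) && ((!(x < 0)) ==> (vec[x] + 3*t >= 9 && x > -10 && t != vec[b + 1] - 3 && 2*t >= 7 && (t >= -6 || ((!(b + 3*t < 5)) ==> (t == -7 || b < 3*tot + 6))))))) && ((!(x < 0)) ==> (vec[x] + 3*t >= 9 && x > -10 && t != vec[b + 1] - 3 && 2*t >= 7 && (t >= -6 || ((!(b + 3*t < 5)) ==> (t == -7 || b < 3*tot + 6)))))
So before the loop: (x < 0 ==> ((x < 0 ==> ((x < 0 ==> ((!(x < 0)) && vec[x] + 3*t >= 9 && x > -10 && t != vec[b + 1] - 3 && 2*t >= 7 && (t >= -6 || ((!(b + 3*t < 5)) ==> (t == -7 || b < 3*tot + 6))))) && ((!(x < 0)) ==> (vec[x] + 3*t >= 9 && x > -10 && t != vec[b + 1] - 3 && 2*t >= 7 && (t >= -6 || ((!(b + 3*t < 5)) ==> (t == -7 || b < 3*tot + 6))))))) && ((!(x < 0)) ==> (vec[x] + 3*t >= 9 && x > -10 && t != vec[b + 1] - 3 && 2*t >= 7 && (t >= -6 || ((!(b + 3*t < 5)) ==> (t == -7 || b < 3*tot + 6))))))) && ((!(x < 0)) ==> (vec[x] + 3*t >= 9 && x > -10 && t != vec[b + 1] - 3 && 2*t >= 7 && (t >= -6 || ((!(b + 3*t < 5)) ==> (t == -7 || b < 3*tot + 6)))))
Answer: WP = (x < 0 ==> ((x < 0 ==> ((x < 0 ==> ((!(x < 0)) && vec[x] + 3*t >= 9 && x > -10 && t != vec[b + 1] - 3 && 2*t >= 7 && (t >= -6 || ((!(b + 3*t < 5)) ==> (t == -7 || b < 3*tot + 6))))) && ((!(x < 0)) ==> (vec[x] + 3*t >= 9 && x > -10 && t != vec[b + 1] - 3 && 2*t >= 7 && (t >= -6 || ((!(b + 3*t < 5)) ==> (t == -7 || b < 3*tot + 6))))))) && ((!(x < 0)) ==> (vec[x] + 3*t >= 9 && x > -10 && t != vec[b + 1] - 3 && 2*t >= 7 && (t >= -6 || ((!(b + 3*t < 5)) ==> (t == -7 || b < 3*tot + 6))))))) && ((!(x < 0)) ==> (vec[x] + 3*t >= 9 && x > -10 && t != vec[b + 1] - 3 && 2*t >= 7 && (t >= -6 || ((!(b + 3*t < 5)) ==> (t == -7 || b < 3*tot + 6)))))


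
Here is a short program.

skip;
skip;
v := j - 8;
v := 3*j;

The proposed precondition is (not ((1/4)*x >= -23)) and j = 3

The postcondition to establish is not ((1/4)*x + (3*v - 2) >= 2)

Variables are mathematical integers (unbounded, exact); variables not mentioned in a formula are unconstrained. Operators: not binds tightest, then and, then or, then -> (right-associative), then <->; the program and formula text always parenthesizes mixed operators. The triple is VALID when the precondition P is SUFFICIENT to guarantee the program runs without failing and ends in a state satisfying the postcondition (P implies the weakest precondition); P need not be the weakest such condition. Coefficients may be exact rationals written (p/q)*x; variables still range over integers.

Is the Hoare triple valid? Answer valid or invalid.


Working backward. After the program, the postcondition not ((1/4)*x + (3*v - 2) >= 2) must hold; in canonical form it is not (3*v + (1/4)*x >= 4).
Before v := 3*j: not (9*j + (1/4)*x >= 4)
Before v := j - 8: not (9*j + (1/4)*x >= 4)
Before skip: not (9*j + (1/4)*x >= 4)
Before skip: not (9*j + (1/4)*x >= 4)
The weakest precondition is not (9*j + (1/4)*x >= 4).
Check whether (not ((1/4)*x >= -23)) and j = 3 implies it.
Every state satisfying the precondition satisfies the weakest precondition: the implication holds.
Answer: valid


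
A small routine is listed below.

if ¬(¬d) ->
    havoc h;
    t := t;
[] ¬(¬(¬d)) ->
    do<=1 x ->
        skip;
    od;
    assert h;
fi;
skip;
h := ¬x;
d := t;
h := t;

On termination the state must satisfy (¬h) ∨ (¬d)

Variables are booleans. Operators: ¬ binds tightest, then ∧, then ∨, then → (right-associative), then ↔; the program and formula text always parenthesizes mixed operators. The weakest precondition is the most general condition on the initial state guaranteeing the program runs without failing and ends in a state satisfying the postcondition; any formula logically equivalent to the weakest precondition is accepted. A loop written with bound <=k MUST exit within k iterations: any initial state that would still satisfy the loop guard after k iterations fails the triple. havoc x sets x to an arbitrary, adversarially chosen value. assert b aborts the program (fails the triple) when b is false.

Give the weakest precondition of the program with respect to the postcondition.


Working backward. After the program, (¬h) ∨ (¬d) must hold.
Before h := t: (¬t) ∨ (¬d)
Before d := t: ¬t
Before h := ¬x: ¬t
Before skip: ¬t
Then branch requires ¬t; else branch requires (x → ((¬x) ∧ h ∧ (¬t))) ∧ ((¬x) → (h ∧ (¬t))).
Before the if: (d → (¬t)) ∧ ((¬d) → ((x → ((¬x) ∧ h ∧ (¬t))) ∧ ((¬x) → (h ∧ (¬t)))))
Answer: WP = (d → (¬t)) ∧ ((¬d) → ((x → ((¬x) ∧ h ∧ (¬t))) ∧ ((¬x) → (h ∧ (¬t)))))


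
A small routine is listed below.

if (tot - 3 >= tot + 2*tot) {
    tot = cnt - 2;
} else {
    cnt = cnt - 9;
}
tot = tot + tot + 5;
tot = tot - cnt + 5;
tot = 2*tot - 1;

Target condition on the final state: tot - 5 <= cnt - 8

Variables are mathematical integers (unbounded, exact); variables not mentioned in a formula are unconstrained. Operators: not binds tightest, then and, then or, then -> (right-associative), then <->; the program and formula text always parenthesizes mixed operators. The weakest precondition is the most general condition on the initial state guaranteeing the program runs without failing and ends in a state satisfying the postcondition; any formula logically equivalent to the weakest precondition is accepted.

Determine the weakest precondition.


Working backward. After the program, the postcondition tot - 5 <= cnt - 8 must hold; in canonical form it is tot <= cnt - 3.
Before tot := 2*tot - 1: 2*tot <= cnt - 2
Before tot := tot - cnt + 5: 2*tot <= 3*cnt - 12
Before tot := tot + tot + 5: 4*tot <= 3*cnt - 22
Then branch requires cnt <= -14; else branch requires 4*tot <= 3*cnt - 49.
Before the if: (2*tot <= -3 -> cnt <= -14) and ((not (2*tot <= -3)) -> 4*tot <= 3*cnt - 49)
Answer: WP = (2*tot <= -3 -> cnt <= -14) and ((not (2*tot <= -3)) -> 4*tot <= 3*cnt - 49)


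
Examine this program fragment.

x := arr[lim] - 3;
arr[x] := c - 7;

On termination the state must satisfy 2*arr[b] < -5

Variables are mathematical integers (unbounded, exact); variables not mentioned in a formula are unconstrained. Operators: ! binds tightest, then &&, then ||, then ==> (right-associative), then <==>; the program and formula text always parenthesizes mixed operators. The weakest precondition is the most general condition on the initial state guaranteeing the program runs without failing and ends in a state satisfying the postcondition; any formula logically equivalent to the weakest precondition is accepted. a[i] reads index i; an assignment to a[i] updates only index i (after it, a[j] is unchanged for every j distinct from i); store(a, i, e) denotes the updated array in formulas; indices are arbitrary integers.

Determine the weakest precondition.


Working backward. After the program, 2*arr[b] < -5 must hold.
Before arr[x] := c - 7: 2*store(arr, x, c - 7)[b] < -5
Before x := arr[lim] - 3: 2*store(arr, arr[lim] - 3, c - 7)[b] < -5
Answer: WP = 2*store(arr, arr[lim] - 3, c - 7)[b] < -5


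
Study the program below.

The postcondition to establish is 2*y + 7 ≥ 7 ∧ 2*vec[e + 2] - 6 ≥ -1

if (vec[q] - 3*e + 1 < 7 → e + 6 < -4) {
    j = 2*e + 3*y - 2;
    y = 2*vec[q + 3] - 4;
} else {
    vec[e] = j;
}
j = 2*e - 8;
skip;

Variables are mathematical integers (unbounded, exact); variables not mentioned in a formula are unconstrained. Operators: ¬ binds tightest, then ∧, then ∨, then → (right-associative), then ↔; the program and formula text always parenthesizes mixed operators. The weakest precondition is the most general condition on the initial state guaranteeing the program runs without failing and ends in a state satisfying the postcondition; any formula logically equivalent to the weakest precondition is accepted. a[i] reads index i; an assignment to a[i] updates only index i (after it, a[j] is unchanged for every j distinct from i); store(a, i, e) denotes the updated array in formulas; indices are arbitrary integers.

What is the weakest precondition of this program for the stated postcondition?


Working backward. After the program, the postcondition 2*y + 7 ≥ 7 ∧ 2*vec[e + 2] - 6 ≥ -1 must hold; in canonical form it is 2*y ≥ 0 ∧ 2*vec[e + 2] ≥ 5.
Before skip: 2*y ≥ 0 ∧ 2*vec[e + 2] ≥ 5
Before j := 2*e - 8: 2*y ≥ 0 ∧ 2*vec[e + 2] ≥ 5
Then branch requires 4*vec[q + 3] ≥ 8 ∧ 2*vec[e + 2] ≥ 5; else branch requires 2*y ≥ 0 ∧ 2*store(vec, e, j)[e + 2] ≥ 5.
Before the if: ((vec[q] < 3*e + 6 → e < -10) → (4*vec[q + 3] ≥ 8 ∧ 2*vec[e + 2] ≥ 5)) ∧ ((¬(vec[q] < 3*e + 6 → e < -10)) → (2*y ≥ 0 ∧ 2*store(vec, e, j)[e + 2] ≥ 5))
Answer: WP = ((vec[q] < 3*e + 6 → e < -10) → (4*vec[q + 3] ≥ 8 ∧ 2*vec[e + 2] ≥ 5)) ∧ ((¬(vec[q] < 3*e + 6 → e < -10)) → (2*y ≥ 0 ∧ 2*store(vec, e, j)[e + 2] ≥ 5))


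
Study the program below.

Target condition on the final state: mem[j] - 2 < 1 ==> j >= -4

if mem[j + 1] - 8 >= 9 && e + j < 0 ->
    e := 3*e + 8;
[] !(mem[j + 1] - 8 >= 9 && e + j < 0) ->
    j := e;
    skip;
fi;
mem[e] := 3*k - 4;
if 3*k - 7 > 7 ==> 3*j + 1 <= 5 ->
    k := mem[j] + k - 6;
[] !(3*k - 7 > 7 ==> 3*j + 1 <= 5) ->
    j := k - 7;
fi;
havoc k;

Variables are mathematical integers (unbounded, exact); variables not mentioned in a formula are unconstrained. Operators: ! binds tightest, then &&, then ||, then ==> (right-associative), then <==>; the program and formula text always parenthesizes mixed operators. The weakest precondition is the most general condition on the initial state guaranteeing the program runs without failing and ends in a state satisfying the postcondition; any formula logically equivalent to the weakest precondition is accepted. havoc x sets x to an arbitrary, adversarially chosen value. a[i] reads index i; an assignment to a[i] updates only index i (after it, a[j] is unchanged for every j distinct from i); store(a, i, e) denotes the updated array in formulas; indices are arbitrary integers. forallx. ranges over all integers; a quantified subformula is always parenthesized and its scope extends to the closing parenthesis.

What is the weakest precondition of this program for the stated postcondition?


Working backward. After the program, the postcondition mem[j] - 2 < 1 ==> j >= -4 must hold; in canonical form it is mem[j] < 3 ==> j >= -4.
Before havoc k: mem[j] < 3 ==> j >= -4
Then branch requires mem[j] < 3 ==> j >= -4; else branch requires mem[k - 7] < 3 ==> k >= 3.
Before the if: ((3*k > 14 ==> 3*j <= 4) ==> (mem[j] < 3 ==> j >= -4)) && ((!(3*k > 14 ==> 3*j <= 4)) ==> (mem[k - 7] < 3 ==> k >= 3))
Before mem[e] := 3*k - 4: ((3*k > 14 ==> 3*j <= 4) ==> (store(mem, e, 3*k - 4)[j] < 3 ==> j >= -4)) && ((!(3*k > 14 ==> 3*j <= 4)) ==> (store(mem, e, 3*k - 4)[k - 7] < 3 ==> k >= 3))
Then branch requires ((3*k > 14 ==> 3*j <= 4) ==> (store(mem, 3*e + 8, 3*k - 4)[j] < 3 ==> j >= -4)) && ((!(3*k > 14 ==> 3*j <= 4)) ==> (store(mem, 3*e + 8, 3*k - 4)[k - 7] < 3 ==> k >= 3)); else branch requires ((3*k > 14 ==> 3*e <= 4) ==> (store(mem, e, 3*k - 4)[e] < 3 ==> e >= -4)) && ((!(3*k > 14 ==> 3*e <= 4)) ==> (store(mem, e, 3*k - 4)[k - 7] < 3 ==> k >= 3)).
Before the if: ((mem[j + 1] >= 17 && e + j < 0) ==> (((3*k > 14 ==> 3*j <= 4) ==> (store(mem, 3*e + 8, 3*k - 4)[j] < 3 ==> j >= -4)) && ((!(3*k > 14 ==> 3*j <= 4)) ==> (store(mem, 3*e + 8, 3*k - 4)[k - 7] < 3 ==> k >= 3)))) && ((!(mem[j + 1] >= 17 && e + j < 0)) ==> (((3*k > 14 ==> 3*e <= 4) ==> (store(mem, e, 3*k - 4)[e] < 3 ==> e >= -4)) && ((!(3*k > 14 ==> 3*e <= 4)) ==> (store(mem, e, 3*k - 4)[k - 7] < 3 ==> k >= 3))))
Answer: WP = ((mem[j + 1] >= 17 && e + j < 0) ==> (((3*k > 14 ==> 3*j <= 4) ==> (store(mem, 3*e + 8, 3*k - 4)[j] < 3 ==> j >= -4)) && ((!(3*k > 14 ==> 3*j <= 4)) ==> (store(mem, 3*e + 8, 3*k - 4)[k - 7] < 3 ==> k >= 3)))) && ((!(mem[j + 1] >= 17 && e + j < 0)) ==> (((3*k > 14 ==> 3*e <= 4) ==> (store(mem, e, 3*k - 4)[e] < 3 ==> e >= -4)) && ((!(3*k > 14 ==> 3*e <= 4)) ==> (store(mem, e, 3*k - 4)[k - 7] < 3 ==> k >= 3))))


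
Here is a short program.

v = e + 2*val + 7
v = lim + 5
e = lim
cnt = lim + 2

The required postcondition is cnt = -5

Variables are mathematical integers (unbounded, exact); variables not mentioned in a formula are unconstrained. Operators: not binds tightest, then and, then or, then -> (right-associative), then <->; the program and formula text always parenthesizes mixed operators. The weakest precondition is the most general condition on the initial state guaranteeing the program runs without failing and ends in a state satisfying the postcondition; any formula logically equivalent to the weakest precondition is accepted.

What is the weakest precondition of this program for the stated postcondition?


Working backward. After the program, cnt = -5 must hold.
Before cnt := lim + 2: lim = -7
Before e := lim: lim = -7
Before v := lim + 5: lim = -7
Before v := e + 2*val + 7: lim = -7
Answer: WP = lim = -7


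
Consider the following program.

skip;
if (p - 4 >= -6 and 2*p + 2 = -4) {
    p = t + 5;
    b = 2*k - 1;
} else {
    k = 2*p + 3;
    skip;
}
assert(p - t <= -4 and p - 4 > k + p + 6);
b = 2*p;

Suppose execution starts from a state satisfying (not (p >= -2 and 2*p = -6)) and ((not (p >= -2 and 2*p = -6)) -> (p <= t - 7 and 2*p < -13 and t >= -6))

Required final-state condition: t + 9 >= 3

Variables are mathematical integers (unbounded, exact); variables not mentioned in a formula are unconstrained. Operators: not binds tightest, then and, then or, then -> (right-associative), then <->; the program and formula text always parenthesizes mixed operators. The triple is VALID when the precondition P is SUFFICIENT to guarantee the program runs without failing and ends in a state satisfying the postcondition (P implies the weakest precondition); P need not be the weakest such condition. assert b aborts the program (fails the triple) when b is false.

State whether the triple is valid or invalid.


Working backward. After the program, the postcondition t + 9 >= 3 must hold; in canonical form it is t >= -6.
Before b := 2*p: t >= -6
Before assert p - t <= -4 and p - 4 > k + p + 6: p <= t - 4 and k < -10 and t >= -6
Then branch requires false; else branch requires p <= t - 4 and 2*p < -13 and t >= -6.
Before the if: (not (p >= -2 and 2*p = -6)) and ((not (p >= -2 and 2*p = -6)) -> (p <= t - 4 and 2*p < -13 and t >= -6))
Before skip: (not (p >= -2 and 2*p = -6)) and ((not (p >= -2 and 2*p = -6)) -> (p <= t - 4 and 2*p < -13 and t >= -6))
The weakest precondition is (not (p >= -2 and 2*p = -6)) and ((not (p >= -2 and 2*p = -6)) -> (p <= t - 4 and 2*p < -13 and t >= -6)).
Check whether (not (p >= -2 and 2*p = -6)) and ((not (p >= -2 and 2*p = -6)) -> (p <= t - 7 and 2*p < -13 and t >= -6)) implies it.
Every state satisfying the precondition satisfies the weakest precondition: the implication holds.
Answer: valid
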